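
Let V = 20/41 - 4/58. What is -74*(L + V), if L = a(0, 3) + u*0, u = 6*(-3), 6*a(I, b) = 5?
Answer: -330521/3567 ≈ -92.661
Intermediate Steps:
a(I, b) = 5/6 (a(I, b) = (1/6)*5 = 5/6)
u = -18
L = 5/6 (L = 5/6 - 18*0 = 5/6 + 0 = 5/6 ≈ 0.83333)
V = 498/1189 (V = 20*(1/41) - 4*1/58 = 20/41 - 2/29 = 498/1189 ≈ 0.41884)
-74*(L + V) = -74*(5/6 + 498/1189) = -74*8933/7134 = -330521/3567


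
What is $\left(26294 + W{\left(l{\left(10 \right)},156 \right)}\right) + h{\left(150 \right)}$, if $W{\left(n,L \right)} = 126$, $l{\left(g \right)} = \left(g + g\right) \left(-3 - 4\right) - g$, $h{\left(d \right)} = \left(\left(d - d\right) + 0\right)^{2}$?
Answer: $26420$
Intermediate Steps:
$h{\left(d \right)} = 0$ ($h{\left(d \right)} = \left(0 + 0\right)^{2} = 0^{2} = 0$)
$l{\left(g \right)} = - 15 g$ ($l{\left(g \right)} = 2 g \left(-7\right) - g = - 14 g - g = - 15 g$)
$\left(26294 + W{\left(l{\left(10 \right)},156 \right)}\right) + h{\left(150 \right)} = \left(26294 + 126\right) + 0 = 26420 + 0 = 26420$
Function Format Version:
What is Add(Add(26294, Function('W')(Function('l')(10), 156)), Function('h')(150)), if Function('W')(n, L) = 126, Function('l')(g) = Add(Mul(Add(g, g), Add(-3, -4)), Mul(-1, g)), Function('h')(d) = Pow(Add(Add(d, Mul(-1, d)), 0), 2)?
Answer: 26420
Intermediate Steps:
Function('h')(d) = 0 (Function('h')(d) = Pow(Add(0, 0), 2) = Pow(0, 2) = 0)
Function('l')(g) = Mul(-15, g) (Function('l')(g) = Add(Mul(Mul(2, g), -7), Mul(-1, g)) = Add(Mul(-14, g), Mul(-1, g)) = Mul(-15, g))
Add(Add(26294, Function('W')(Function('l')(10), 156)), Function('h')(150)) = Add(Add(26294, 126), 0) = Add(26420, 0) = 26420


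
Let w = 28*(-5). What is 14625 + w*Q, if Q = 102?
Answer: 345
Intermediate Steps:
w = -140
14625 + w*Q = 14625 - 140*102 = 14625 - 14280 = 345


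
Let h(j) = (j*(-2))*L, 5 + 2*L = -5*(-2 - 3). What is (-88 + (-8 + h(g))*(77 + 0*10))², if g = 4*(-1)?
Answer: 29767936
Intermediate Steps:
g = -4
L = 10 (L = -5/2 + (-5*(-2 - 3))/2 = -5/2 + (-5*(-5))/2 = -5/2 + (½)*25 = -5/2 + 25/2 = 10)
h(j) = -20*j (h(j) = (j*(-2))*10 = -2*j*10 = -20*j)
(-88 + (-8 + h(g))*(77 + 0*10))² = (-88 + (-8 - 20*(-4))*(77 + 0*10))² = (-88 + (-8 + 80)*(77 + 0))² = (-88 + 72*77)² = (-88 + 5544)² = 5456² = 29767936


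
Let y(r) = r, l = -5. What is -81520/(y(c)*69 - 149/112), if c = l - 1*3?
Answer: 9130240/61973 ≈ 147.33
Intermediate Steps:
c = -8 (c = -5 - 1*3 = -5 - 3 = -8)
-81520/(y(c)*69 - 149/112) = -81520/(-8*69 - 149/112) = -81520/(-552 - 149*1/112) = -81520/(-552 - 149/112) = -81520/(-61973/112) = -81520*(-112/61973) = 9130240/61973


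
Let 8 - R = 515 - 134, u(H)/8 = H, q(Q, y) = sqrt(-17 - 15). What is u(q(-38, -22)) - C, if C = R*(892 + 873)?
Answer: 658345 + 32*I*sqrt(2) ≈ 6.5835e+5 + 45.255*I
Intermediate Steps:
q(Q, y) = 4*I*sqrt(2) (q(Q, y) = sqrt(-32) = 4*I*sqrt(2))
u(H) = 8*H
R = -373 (R = 8 - (515 - 134) = 8 - 1*381 = 8 - 381 = -373)
C = -658345 (C = -373*(892 + 873) = -373*1765 = -658345)
u(q(-38, -22)) - C = 8*(4*I*sqrt(2)) - 1*(-658345) = 32*I*sqrt(2) + 658345 = 658345 + 32*I*sqrt(2)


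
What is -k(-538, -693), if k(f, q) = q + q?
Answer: 1386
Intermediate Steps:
k(f, q) = 2*q
-k(-538, -693) = -2*(-693) = -1*(-1386) = 1386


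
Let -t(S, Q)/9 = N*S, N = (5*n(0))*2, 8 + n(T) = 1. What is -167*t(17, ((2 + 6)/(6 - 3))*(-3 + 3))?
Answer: -1788570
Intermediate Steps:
n(T) = -7 (n(T) = -8 + 1 = -7)
N = -70 (N = (5*(-7))*2 = -35*2 = -70)
t(S, Q) = 630*S (t(S, Q) = -(-630)*S = 630*S)
-167*t(17, ((2 + 6)/(6 - 3))*(-3 + 3)) = -105210*17 = -167*10710 = -1788570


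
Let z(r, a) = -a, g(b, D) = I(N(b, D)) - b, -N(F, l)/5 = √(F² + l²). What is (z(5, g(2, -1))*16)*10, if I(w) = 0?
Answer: 320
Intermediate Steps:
N(F, l) = -5*√(F² + l²)
g(b, D) = -b (g(b, D) = 0 - b = -b)
(z(5, g(2, -1))*16)*10 = (-(-1)*2*16)*10 = (-1*(-2)*16)*10 = (2*16)*10 = 32*10 = 320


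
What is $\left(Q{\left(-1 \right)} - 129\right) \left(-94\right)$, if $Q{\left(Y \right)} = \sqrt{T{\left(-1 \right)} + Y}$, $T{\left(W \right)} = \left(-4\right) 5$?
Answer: $12126 - 94 i \sqrt{21} \approx 12126.0 - 430.76 i$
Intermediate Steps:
$T{\left(W \right)} = -20$
$Q{\left(Y \right)} = \sqrt{-20 + Y}$
$\left(Q{\left(-1 \right)} - 129\right) \left(-94\right) = \left(\sqrt{-20 - 1} - 129\right) \left(-94\right) = \left(\sqrt{-21} - 129\right) \left(-94\right) = \left(i \sqrt{21} - 129\right) \left(-94\right) = \left(-129 + i \sqrt{21}\right) \left(-94\right) = 12126 - 94 i \sqrt{21}$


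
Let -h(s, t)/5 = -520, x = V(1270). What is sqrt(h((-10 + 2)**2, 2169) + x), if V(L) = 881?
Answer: 59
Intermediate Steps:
x = 881
h(s, t) = 2600 (h(s, t) = -5*(-520) = 2600)
sqrt(h((-10 + 2)**2, 2169) + x) = sqrt(2600 + 881) = sqrt(3481) = 59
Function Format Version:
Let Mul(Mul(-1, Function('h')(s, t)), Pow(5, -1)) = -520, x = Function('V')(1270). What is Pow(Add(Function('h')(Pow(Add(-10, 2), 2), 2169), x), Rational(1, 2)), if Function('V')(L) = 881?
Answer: 59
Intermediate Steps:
x = 881
Function('h')(s, t) = 2600 (Function('h')(s, t) = Mul(-5, -520) = 2600)
Pow(Add(Function('h')(Pow(Add(-10, 2), 2), 2169), x), Rational(1, 2)) = Pow(Add(2600, 881), Rational(1, 2)) = Pow(3481, Rational(1, 2)) = 59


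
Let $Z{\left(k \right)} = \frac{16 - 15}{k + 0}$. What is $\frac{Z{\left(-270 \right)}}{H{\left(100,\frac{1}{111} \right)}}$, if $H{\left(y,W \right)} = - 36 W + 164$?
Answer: $- \frac{37}{1635120} \approx -2.2628 \cdot 10^{-5}$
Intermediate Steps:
$H{\left(y,W \right)} = 164 - 36 W$
$Z{\left(k \right)} = \frac{1}{k}$ ($Z{\left(k \right)} = \frac{1}{k} 1 = \frac{1}{k}$)
$\frac{Z{\left(-270 \right)}}{H{\left(100,\frac{1}{111} \right)}} = \frac{1}{\left(-270\right) \left(164 - \frac{36}{111}\right)} = - \frac{1}{270 \left(164 - \frac{12}{37}\right)} = - \frac{1}{270 \cdot \frac{6056}{37}} = \left(- \frac{1}{270}\right) \frac{37}{6056} = - \frac{37}{1635120}$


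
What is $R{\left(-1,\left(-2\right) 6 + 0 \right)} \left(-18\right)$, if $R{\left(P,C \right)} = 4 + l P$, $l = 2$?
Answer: $-36$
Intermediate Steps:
$R{\left(P,C \right)} = 4 + 2 P$
$R{\left(-1,\left(-2\right) 6 + 0 \right)} \left(-18\right) = \left(4 + 2 \left(-1\right)\right) \left(-18\right) = \left(4 - 2\right) \left(-18\right) = 2 \left(-18\right) = -36$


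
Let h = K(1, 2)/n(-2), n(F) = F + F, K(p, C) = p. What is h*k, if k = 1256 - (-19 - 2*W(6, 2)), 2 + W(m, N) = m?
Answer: -1283/4 ≈ -320.75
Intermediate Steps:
W(m, N) = -2 + m
n(F) = 2*F
h = -¼ (h = 1/(2*(-2)) = 1/(-4) = 1*(-¼) = -¼ ≈ -0.25000)
k = 1283 (k = 1256 - (-19 - 2*(-2 + 6)) = 1256 - (-19 - 2*4) = 1256 - (-19 - 8) = 1256 - 1*(-27) = 1256 + 27 = 1283)
h*k = -¼*1283 = -1283/4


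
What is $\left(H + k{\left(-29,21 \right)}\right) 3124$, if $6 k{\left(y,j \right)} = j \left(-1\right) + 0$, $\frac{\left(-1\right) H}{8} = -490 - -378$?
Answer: $2788170$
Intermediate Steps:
$H = 896$ ($H = - 8 \left(-490 - -378\right) = - 8 \left(-490 + 378\right) = \left(-8\right) \left(-112\right) = 896$)
$k{\left(y,j \right)} = - \frac{j}{6}$ ($k{\left(y,j \right)} = \frac{j \left(-1\right) + 0}{6} = \frac{- j + 0}{6} = \frac{\left(-1\right) j}{6} = - \frac{j}{6}$)
$\left(H + k{\left(-29,21 \right)}\right) 3124 = \left(896 - \frac{7}{2}\right) 3124 = \frac{1785}{2} \cdot 3124 = 2788170$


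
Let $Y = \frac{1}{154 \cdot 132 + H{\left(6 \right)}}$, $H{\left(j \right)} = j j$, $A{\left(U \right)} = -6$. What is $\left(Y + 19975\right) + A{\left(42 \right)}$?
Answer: $\frac{406648717}{20364} \approx 19969.0$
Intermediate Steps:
$H{\left(j \right)} = j^{2}$
$Y = \frac{1}{20364}$ ($Y = \frac{1}{154 \cdot 132 + 6^{2}} = \frac{1}{20328 + 36} = \frac{1}{20364} \approx 4.9106 \cdot 10^{-5}$)
$\left(Y + 19975\right) + A{\left(42 \right)} = \left(\frac{1}{20364} + 19975\right) - 6 = \frac{406770901}{20364} - 6 = \frac{406648717}{20364}$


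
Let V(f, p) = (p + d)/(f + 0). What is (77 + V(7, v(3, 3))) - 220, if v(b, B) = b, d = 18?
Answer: -140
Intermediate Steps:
V(f, p) = (18 + p)/f (V(f, p) = (p + 18)/(f + 0) = (18 + p)/f)
(77 + V(7, v(3, 3))) - 220 = (77 + (18 + 3)/7) - 220 = (77 + (⅐)*21) - 220 = (77 + 3) - 220 = 80 - 220 = -140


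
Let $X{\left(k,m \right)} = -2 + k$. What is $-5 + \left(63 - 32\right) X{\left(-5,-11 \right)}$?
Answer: $-222$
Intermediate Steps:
$-5 + \left(63 - 32\right) X{\left(-5,-11 \right)} = -5 + \left(63 - 32\right) \left(-2 - 5\right) = -5 + 31 \left(-7\right) = -5 - 217 = -222$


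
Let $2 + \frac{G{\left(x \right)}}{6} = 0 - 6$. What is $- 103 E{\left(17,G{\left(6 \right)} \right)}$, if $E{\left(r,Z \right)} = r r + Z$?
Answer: $-24823$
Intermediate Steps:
$G{\left(x \right)} = -48$ ($G{\left(x \right)} = -12 + 6 \left(0 - 6\right) = -12 + 6 \left(-6\right) = -12 - 36 = -48$)
$E{\left(r,Z \right)} = Z + r^{2}$ ($E{\left(r,Z \right)} = r^{2} + Z = Z + r^{2}$)
$- 103 E{\left(17,G{\left(6 \right)} \right)} = - 103 \left(-48 + 17^{2}\right) = - 103 \left(-48 + 289\right) = \left(-103\right) 241 = -24823$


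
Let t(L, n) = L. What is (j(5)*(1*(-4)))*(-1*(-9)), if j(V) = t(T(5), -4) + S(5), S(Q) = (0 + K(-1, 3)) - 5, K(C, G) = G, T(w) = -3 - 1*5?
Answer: 360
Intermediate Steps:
T(w) = -8 (T(w) = -3 - 5 = -8)
S(Q) = -2 (S(Q) = (0 + 3) - 5 = 3 - 5 = -2)
j(V) = -10 (j(V) = -8 - 2 = -10)
(j(5)*(1*(-4)))*(-1*(-9)) = (-10*(-4))*(-1*(-9)) = -10*(-4)*9 = 40*9 = 360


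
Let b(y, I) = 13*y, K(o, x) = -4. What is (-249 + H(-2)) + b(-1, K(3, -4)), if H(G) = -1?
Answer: -263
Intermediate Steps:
(-249 + H(-2)) + b(-1, K(3, -4)) = (-249 - 1) + 13*(-1) = -250 - 13 = -263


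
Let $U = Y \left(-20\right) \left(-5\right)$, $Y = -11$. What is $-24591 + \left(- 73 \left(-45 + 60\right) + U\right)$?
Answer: $-26786$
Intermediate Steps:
$U = -1100$ ($U = \left(-11\right) \left(-20\right) \left(-5\right) = 220 \left(-5\right) = -1100$)
$-24591 + \left(- 73 \left(-45 + 60\right) + U\right) = -24591 - \left(1100 + 73 \left(-45 + 60\right)\right) = -24591 - 2195 = -26786$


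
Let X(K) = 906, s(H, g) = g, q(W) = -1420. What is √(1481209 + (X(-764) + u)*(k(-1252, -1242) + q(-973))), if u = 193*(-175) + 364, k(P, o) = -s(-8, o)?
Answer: √7267099 ≈ 2695.8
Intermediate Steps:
k(P, o) = -o
u = -33411 (u = -33775 + 364 = -33411)
√(1481209 + (X(-764) + u)*(k(-1252, -1242) + q(-973))) = √(1481209 + (906 - 33411)*(-1*(-1242) - 1420)) = √(1481209 - 32505*(1242 - 1420)) = √(1481209 - 32505*(-178)) = √(1481209 + 5785890) = √7267099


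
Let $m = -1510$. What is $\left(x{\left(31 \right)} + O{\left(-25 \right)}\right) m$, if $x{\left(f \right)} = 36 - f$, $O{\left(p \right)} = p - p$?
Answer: $-7550$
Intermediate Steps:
$O{\left(p \right)} = 0$
$\left(x{\left(31 \right)} + O{\left(-25 \right)}\right) m = \left(\left(36 - 31\right) + 0\right) \left(-1510\right) = \left(5 + 0\right) \left(-1510\right) = 5 \left(-1510\right) = -7550$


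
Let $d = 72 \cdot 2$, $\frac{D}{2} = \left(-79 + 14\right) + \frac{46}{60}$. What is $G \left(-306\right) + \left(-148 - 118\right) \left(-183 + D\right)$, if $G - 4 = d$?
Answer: $\frac{563432}{15} \approx 37562.0$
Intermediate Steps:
$D = - \frac{1927}{15}$ ($D = 2 \left(\left(-79 + 14\right) + \frac{46}{60}\right) = 2 \left(-65 + 46 \cdot \frac{1}{60}\right) = 2 \left(-65 + \frac{23}{30}\right) = 2 \left(- \frac{1927}{30}\right) = - \frac{1927}{15} \approx -128.47$)
$d = 144$
$G = 148$ ($G = 4 + 144 = 148$)
$G \left(-306\right) + \left(-148 - 118\right) \left(-183 + D\right) = 148 \left(-306\right) + \left(-148 - 118\right) \left(-183 - \frac{1927}{15}\right) = -45288 - - \frac{1242752}{15} = -45288 + \frac{1242752}{15} = \frac{563432}{15}$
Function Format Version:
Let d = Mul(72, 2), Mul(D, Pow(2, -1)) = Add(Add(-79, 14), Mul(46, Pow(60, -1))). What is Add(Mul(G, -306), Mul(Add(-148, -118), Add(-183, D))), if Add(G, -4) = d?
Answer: Rational(563432, 15) ≈ 37562.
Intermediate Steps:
D = Rational(-1927, 15) (D = Mul(2, Add(Add(-79, 14), Mul(46, Pow(60, -1)))) = Mul(2, Add(-65, Mul(46, Rational(1, 60)))) = Mul(2, Add(-65, Rational(23, 30))) = Mul(2, Rational(-1927, 30)) = Rational(-1927, 15) ≈ -128.47)
d = 144
G = 148 (G = Add(4, 144) = 148)
Add(Mul(G, -306), Mul(Add(-148, -118), Add(-183, D))) = Add(Mul(148, -306), Mul(Add(-148, -118), Add(-183, Rational(-1927, 15)))) = Add(-45288, Mul(-266, Rational(-4672, 15))) = Add(-45288, Rational(1242752, 15)) = Rational(563432, 15)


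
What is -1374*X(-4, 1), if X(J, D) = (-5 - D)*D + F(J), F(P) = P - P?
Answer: 8244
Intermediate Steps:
F(P) = 0
X(J, D) = D*(-5 - D) (X(J, D) = (-5 - D)*D + 0 = D*(-5 - D) + 0 = D*(-5 - D))
-1374*X(-4, 1) = -1374*(-5 - 1*1) = -1374*(-5 - 1) = -1374*(-6) = 8244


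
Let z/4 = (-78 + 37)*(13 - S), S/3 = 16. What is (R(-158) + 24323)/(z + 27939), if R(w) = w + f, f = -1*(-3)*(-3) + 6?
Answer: 24162/33679 ≈ 0.71742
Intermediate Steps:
f = -3 (f = 3*(-3) + 6 = -9 + 6 = -3)
S = 48 (S = 3*16 = 48)
R(w) = -3 + w (R(w) = w - 3 = -3 + w)
z = 5740 (z = 4*((-78 + 37)*(13 - 1*48)) = 4*(-41*(13 - 48)) = 4*(-41*(-35)) = 4*1435 = 5740)
(R(-158) + 24323)/(z + 27939) = ((-3 - 158) + 24323)/(5740 + 27939) = (-161 + 24323)/33679 = 24162*(1/33679) = 24162/33679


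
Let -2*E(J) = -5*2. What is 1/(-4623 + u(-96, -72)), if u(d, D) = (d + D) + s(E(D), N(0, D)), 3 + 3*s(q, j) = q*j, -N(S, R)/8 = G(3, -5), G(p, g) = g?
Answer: -3/14176 ≈ -0.00021163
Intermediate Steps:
N(S, R) = 40 (N(S, R) = -8*(-5) = 40)
E(J) = 5 (E(J) = -(-5)*2/2 = -½*(-10) = 5)
s(q, j) = -1 + j*q/3 (s(q, j) = -1 + (q*j)/3 = -1 + (j*q)/3 = -1 + j*q/3)
u(d, D) = 197/3 + D + d (u(d, D) = (d + D) + (-1 + (⅓)*40*5) = (D + d) + (-1 + 200/3) = (D + d) + 197/3 = 197/3 + D + d)
1/(-4623 + u(-96, -72)) = 1/(-4623 + (197/3 - 72 - 96)) = 1/(-4623 - 307/3) = 1/(-14176/3) = -3/14176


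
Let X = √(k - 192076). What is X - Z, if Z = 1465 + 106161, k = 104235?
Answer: -107626 + I*√87841 ≈ -1.0763e+5 + 296.38*I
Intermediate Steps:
Z = 107626
X = I*√87841 (X = √(104235 - 192076) = √(-87841) = I*√87841 ≈ 296.38*I)
X - Z = I*√87841 - 1*107626 = I*√87841 - 107626 = -107626 + I*√87841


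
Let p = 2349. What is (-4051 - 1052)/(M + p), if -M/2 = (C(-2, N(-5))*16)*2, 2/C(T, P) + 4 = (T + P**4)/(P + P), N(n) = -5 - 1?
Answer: -1141371/525649 ≈ -2.1714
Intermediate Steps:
N(n) = -6
C(T, P) = 2/(-4 + (T + P**4)/(2*P)) (C(T, P) = 2/(-4 + (T + P**4)/(P + P)) = 2/(-4 + (T + P**4)/((2*P))) = 2/(-4 + (T + P**4)*(1/(2*P))) = 2/(-4 + (T + P**4)/(2*P)))
M = 768/671 (M = -2*(4*(-6)/(-2 + (-6)**4 - 8*(-6)))*16*2 = -2*(4*(-6)/(-2 + 1296 + 48))*16*2 = -2*(4*(-6)/1342)*16*2 = -2*(4*(-6)*(1/1342))*16*2 = -2*(-12/671*16)*2 = -(-384)*2/671 = -2*(-384/671) = 768/671 ≈ 1.1446)
(-4051 - 1052)/(M + p) = (-4051 - 1052)/(768/671 + 2349) = -5103/1576947/671 = -5103*671/1576947 = -1141371/525649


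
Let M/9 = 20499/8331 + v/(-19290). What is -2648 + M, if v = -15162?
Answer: -23380619474/8928055 ≈ -2618.8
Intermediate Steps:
M = 260870166/8928055 (M = 9*(20499/8331 - 15162/(-19290)) = 9*(20499*(1/8331) - 15162*(-1/19290)) = 9*(6833/2777 + 2527/3215) = 9*(28985574/8928055) = 260870166/8928055 ≈ 29.219)
-2648 + M = -2648 + 260870166/8928055 = -23380619474/8928055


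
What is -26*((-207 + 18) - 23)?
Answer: 5512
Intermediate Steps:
-26*((-207 + 18) - 23) = -26*(-189 - 23) = -26*(-212) = 5512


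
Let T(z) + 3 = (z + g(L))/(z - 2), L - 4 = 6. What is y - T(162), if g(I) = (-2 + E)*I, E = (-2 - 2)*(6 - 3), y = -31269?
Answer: -2501291/80 ≈ -31266.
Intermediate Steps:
L = 10 (L = 4 + 6 = 10)
E = -12 (E = -4*3 = -12)
g(I) = -14*I (g(I) = (-2 - 12)*I = -14*I)
T(z) = -3 + (-140 + z)/(-2 + z) (T(z) = -3 + (z - 14*10)/(z - 2) = -3 + (z - 140)/(-2 + z) = -3 + (-140 + z)/(-2 + z))
y - T(162) = -31269 - 2*(-67 - 1*162)/(-2 + 162) = -31269 - 2*(-67 - 162)/160 = -31269 - 2*(-229)/160 = -31269 - 1*(-229/80) = -31269 + 229/80 = -2501291/80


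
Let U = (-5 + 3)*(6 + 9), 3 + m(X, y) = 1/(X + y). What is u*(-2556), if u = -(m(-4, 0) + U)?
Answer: -84987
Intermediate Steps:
m(X, y) = -3 + 1/(X + y)
U = -30 (U = -2*15 = -30)
u = 133/4 (u = -((1 - 3*(-4) - 3*0)/(-4 + 0) - 30) = -((1 + 12 + 0)/(-4) - 30) = -(-¼*13 - 30) = -(-13/4 - 30) = -1*(-133/4) = 133/4 ≈ 33.250)
u*(-2556) = (133/4)*(-2556) = -84987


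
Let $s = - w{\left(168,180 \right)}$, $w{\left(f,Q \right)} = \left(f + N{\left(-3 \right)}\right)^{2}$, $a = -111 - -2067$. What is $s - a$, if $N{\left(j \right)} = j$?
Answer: $-29181$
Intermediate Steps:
$a = 1956$ ($a = -111 + 2067 = 1956$)
$w{\left(f,Q \right)} = \left(-3 + f\right)^{2}$ ($w{\left(f,Q \right)} = \left(f - 3\right)^{2} = \left(-3 + f\right)^{2}$)
$s = -27225$ ($s = - \left(-3 + 168\right)^{2} = - 165^{2} = \left(-1\right) 27225 = -27225$)
$s - a = -27225 - 1956 = -29181$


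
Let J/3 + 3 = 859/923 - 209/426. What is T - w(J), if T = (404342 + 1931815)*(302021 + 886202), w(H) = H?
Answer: 5124266134268483/1846 ≈ 2.7759e+12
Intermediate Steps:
J = -14177/1846 (J = -9 + 3*(859/923 - 209/426) = -9 + 3*(2437/5538) = -9 + 2437/1846 = -14177/1846 ≈ -7.6798)
T = 2775875479011 (T = 2336157*1188223 = 2775875479011)
T - w(J) = 2775875479011 - 1*(-14177/1846) = 2775875479011 + 14177/1846 = 5124266134268483/1846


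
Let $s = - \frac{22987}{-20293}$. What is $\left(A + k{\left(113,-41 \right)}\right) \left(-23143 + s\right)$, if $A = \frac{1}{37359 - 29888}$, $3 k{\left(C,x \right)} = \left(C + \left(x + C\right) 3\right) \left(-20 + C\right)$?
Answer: $- \frac{35783349243827760}{151609003} \approx -2.3602 \cdot 10^{8}$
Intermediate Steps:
$s = \frac{22987}{20293}$ ($s = \left(-22987\right) \left(- \frac{1}{20293}\right) = \frac{22987}{20293} \approx 1.1328$)
$k{\left(C,x \right)} = \frac{\left(-20 + C\right) \left(3 x + 4 C\right)}{3}$ ($k{\left(C,x \right)} = \frac{\left(C + \left(x + C\right) 3\right) \left(-20 + C\right)}{3} = \frac{\left(C + \left(C + x\right) 3\right) \left(-20 + C\right)}{3} = \frac{\left(C + \left(3 C + 3 x\right)\right) \left(-20 + C\right)}{3} = \frac{\left(3 x + 4 C\right) \left(-20 + C\right)}{3} = \frac{\left(-20 + C\right) \left(3 x + 4 C\right)}{3}$)
$A = \frac{1}{7471} \approx 0.00013385$
$\left(A + k{\left(113,-41 \right)}\right) \left(-23143 + s\right) = \left(\frac{1}{7471} + \left(\left(-20\right) \left(-41\right) - \frac{9040}{3} + \frac{4 \cdot 113^{2}}{3} + 113 \left(-41\right)\right)\right) \left(-23143 + \frac{22987}{20293}\right) = \left(\frac{1}{7471} + \left(820 - \frac{9040}{3} + \frac{4}{3} \cdot 12769 - 4633\right)\right) \left(- \frac{469617912}{20293}\right) = \left(\frac{1}{7471} + \left(820 - \frac{9040}{3} + \frac{51076}{3} - 4633\right)\right) \left(- \frac{469617912}{20293}\right) = \left(\frac{1}{7471} + 10199\right) \left(- \frac{469617912}{20293}\right) = \frac{76196730}{7471} \left(- \frac{469617912}{20293}\right) = - \frac{35783349243827760}{151609003}$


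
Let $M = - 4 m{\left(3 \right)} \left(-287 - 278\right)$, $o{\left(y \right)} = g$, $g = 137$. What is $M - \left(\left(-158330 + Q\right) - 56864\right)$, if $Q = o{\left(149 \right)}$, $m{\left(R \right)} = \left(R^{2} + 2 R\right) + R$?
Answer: $255737$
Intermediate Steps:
$o{\left(y \right)} = 137$
$m{\left(R \right)} = R^{2} + 3 R$
$Q = 137$
$M = 40680$ ($M = - 4 \cdot 3 \left(3 + 3\right) \left(-287 - 278\right) = - 4 \cdot 3 \cdot 6 \left(-565\right) = \left(-4\right) 18 \left(-565\right) = \left(-72\right) \left(-565\right) = 40680$)
$M - \left(\left(-158330 + Q\right) - 56864\right) = 40680 - \left(\left(-158330 + 137\right) - 56864\right) = 40680 - \left(-158193 - 56864\right) = 40680 - -215057 = 40680 + 215057 = 255737$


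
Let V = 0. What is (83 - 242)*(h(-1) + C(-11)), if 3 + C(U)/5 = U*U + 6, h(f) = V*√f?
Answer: -98580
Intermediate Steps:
h(f) = 0 (h(f) = 0*√f = 0)
C(U) = 15 + 5*U² (C(U) = -15 + 5*(U*U + 6) = -15 + 5*(U² + 6) = -15 + 5*(6 + U²) = -15 + (30 + 5*U²) = 15 + 5*U²)
(83 - 242)*(h(-1) + C(-11)) = (83 - 242)*(0 + (15 + 5*(-11)²)) = -159*(0 + (15 + 5*121)) = -159*(0 + (15 + 605)) = -159*(0 + 620) = -159*620 = -98580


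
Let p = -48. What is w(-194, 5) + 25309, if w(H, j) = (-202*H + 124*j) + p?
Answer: 65069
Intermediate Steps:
w(H, j) = -48 - 202*H + 124*j (w(H, j) = (-202*H + 124*j) - 48 = -48 - 202*H + 124*j)
w(-194, 5) + 25309 = (-48 - 202*(-194) + 124*5) + 25309 = (-48 + 39188 + 620) + 25309 = 39760 + 25309 = 65069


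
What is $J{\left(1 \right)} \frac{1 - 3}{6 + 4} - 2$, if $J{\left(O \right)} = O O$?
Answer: $- \frac{11}{5} \approx -2.2$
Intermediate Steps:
$J{\left(O \right)} = O^{2}$
$J{\left(1 \right)} \frac{1 - 3}{6 + 4} - 2 = 1^{2} \frac{1 - 3}{6 + 4} - 2 = 1 \left(- \frac{2}{10}\right) - 2 = 1 \left(\left(-2\right) \frac{1}{10}\right) - 2 = 1 \left(- \frac{1}{5}\right) - 2 = - \frac{1}{5} - 2 = - \frac{11}{5}$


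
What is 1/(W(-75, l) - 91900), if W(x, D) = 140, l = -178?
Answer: -1/91760 ≈ -1.0898e-5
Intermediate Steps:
1/(W(-75, l) - 91900) = 1/(140 - 91900) = 1/(-91760) = -1/91760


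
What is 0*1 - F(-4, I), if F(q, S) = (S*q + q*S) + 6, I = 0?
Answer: -6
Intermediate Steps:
F(q, S) = 6 + 2*S*q (F(q, S) = (S*q + S*q) + 6 = 2*S*q + 6 = 6 + 2*S*q)
0*1 - F(-4, I) = 0*1 - (6 + 2*0*(-4)) = 0 - (6 + 0) = 0 - 1*6 = 0 - 6 = -6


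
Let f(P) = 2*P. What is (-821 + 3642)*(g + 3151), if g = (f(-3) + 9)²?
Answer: 8914360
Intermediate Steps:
g = 9 (g = (2*(-3) + 9)² = (-6 + 9)² = 3² = 9)
(-821 + 3642)*(g + 3151) = (-821 + 3642)*(9 + 3151) = 2821*3160 = 8914360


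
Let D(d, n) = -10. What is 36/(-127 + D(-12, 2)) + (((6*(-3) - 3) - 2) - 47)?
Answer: -9626/137 ≈ -70.263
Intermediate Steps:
36/(-127 + D(-12, 2)) + (((6*(-3) - 3) - 2) - 47) = 36/(-127 - 10) + (((6*(-3) - 3) - 2) - 47) = 36/(-137) + (((-18 - 3) - 2) - 47) = 36*(-1/137) + ((-21 - 2) - 47) = -36/137 + (-23 - 47) = -36/137 - 70 = -9626/137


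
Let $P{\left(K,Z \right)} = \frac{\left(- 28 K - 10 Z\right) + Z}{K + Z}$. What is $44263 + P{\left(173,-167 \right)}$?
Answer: $\frac{262237}{6} \approx 43706.0$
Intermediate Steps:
$P{\left(K,Z \right)} = \frac{- 28 K - 9 Z}{K + Z}$
$44263 + P{\left(173,-167 \right)} = 44263 + \frac{\left(-28\right) 173 - -1503}{173 - 167} = 44263 + \frac{-4844 + 1503}{6} = 44263 + \frac{1}{6} \left(-3341\right) = 44263 - \frac{3341}{6} = \frac{262237}{6}$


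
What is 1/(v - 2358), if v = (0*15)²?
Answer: -1/2358 ≈ -0.00042409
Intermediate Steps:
v = 0 (v = 0² = 0)
1/(v - 2358) = 1/(0 - 2358) = 1/(-2358) = -1/2358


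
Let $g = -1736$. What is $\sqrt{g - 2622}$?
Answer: $i \sqrt{4358} \approx 66.015 i$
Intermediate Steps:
$\sqrt{g - 2622} = \sqrt{-1736 - 2622} = \sqrt{-4358} = i \sqrt{4358}$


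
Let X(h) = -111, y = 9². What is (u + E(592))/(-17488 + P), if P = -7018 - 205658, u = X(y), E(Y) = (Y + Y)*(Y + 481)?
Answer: -1270321/230164 ≈ -5.5192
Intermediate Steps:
E(Y) = 2*Y*(481 + Y) (E(Y) = (2*Y)*(481 + Y) = 2*Y*(481 + Y))
y = 81
u = -111
P = -212676
(u + E(592))/(-17488 + P) = (-111 + 2*592*(481 + 592))/(-17488 - 212676) = (-111 + 2*592*1073)/(-230164) = (-111 + 1270432)*(-1/230164) = 1270321*(-1/230164) = -1270321/230164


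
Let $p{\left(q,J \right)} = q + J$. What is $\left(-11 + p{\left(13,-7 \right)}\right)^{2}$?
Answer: $25$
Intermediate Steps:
$p{\left(q,J \right)} = J + q$
$\left(-11 + p{\left(13,-7 \right)}\right)^{2} = \left(-11 + \left(-7 + 13\right)\right)^{2} = \left(-11 + 6\right)^{2} = \left(-5\right)^{2} = 25$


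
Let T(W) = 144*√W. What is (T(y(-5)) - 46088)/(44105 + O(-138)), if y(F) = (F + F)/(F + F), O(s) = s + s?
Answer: -45944/43829 ≈ -1.0483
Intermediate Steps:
O(s) = 2*s
y(F) = 1 (y(F) = (2*F)/((2*F)) = (2*F)*(1/(2*F)) = 1)
(T(y(-5)) - 46088)/(44105 + O(-138)) = (144*√1 - 46088)/(44105 + 2*(-138)) = (144*1 - 46088)/(44105 - 276) = (144 - 46088)/43829 = -45944*1/43829 = -45944/43829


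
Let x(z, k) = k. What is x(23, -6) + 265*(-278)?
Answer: -73676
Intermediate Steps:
x(23, -6) + 265*(-278) = -6 + 265*(-278) = -6 - 73670 = -73676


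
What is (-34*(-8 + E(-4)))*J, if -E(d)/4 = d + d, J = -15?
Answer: 12240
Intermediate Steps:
E(d) = -8*d (E(d) = -4*(d + d) = -8*d)
(-34*(-8 + E(-4)))*J = -34*(-8 - 8*(-4))*(-15) = -34*(-8 + 32)*(-15) = -34*24*(-15) = -816*(-15) = 12240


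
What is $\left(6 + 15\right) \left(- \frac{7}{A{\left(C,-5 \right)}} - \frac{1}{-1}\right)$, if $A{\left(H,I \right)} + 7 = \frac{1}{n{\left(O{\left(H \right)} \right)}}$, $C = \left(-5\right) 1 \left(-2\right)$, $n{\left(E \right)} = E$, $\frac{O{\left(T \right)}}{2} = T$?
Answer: $\frac{5859}{139} \approx 42.151$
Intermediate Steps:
$O{\left(T \right)} = 2 T$
$C = 10$ ($C = \left(-5\right) \left(-2\right) = 10$)
$A{\left(H,I \right)} = -7 + \frac{1}{2 H}$
$\left(6 + 15\right) \left(- \frac{7}{A{\left(C,-5 \right)}} - \frac{1}{-1}\right) = \left(6 + 15\right) \left(- \frac{7}{-7 + \frac{1}{2 \cdot 10}} - \frac{1}{-1}\right) = 21 \left(- \frac{7}{-7 + \frac{1}{2} \cdot \frac{1}{10}} - -1\right) = 21 \left(- \frac{7}{-7 + \frac{1}{20}} + 1\right) = 21 \left(- \frac{7}{- \frac{139}{20}} + 1\right) = 21 \left(\left(-7\right) \left(- \frac{20}{139}\right) + 1\right) = 21 \left(\frac{140}{139} + 1\right) = 21 \cdot \frac{279}{139} = \frac{5859}{139}$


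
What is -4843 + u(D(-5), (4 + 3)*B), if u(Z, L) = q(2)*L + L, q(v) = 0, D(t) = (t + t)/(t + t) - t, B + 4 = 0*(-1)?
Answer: -4871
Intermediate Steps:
B = -4 (B = -4 + 0*(-1) = -4 + 0 = -4)
D(t) = 1 - t (D(t) = (2*t)/((2*t)) - t = (2*t)*(1/(2*t)) - t = 1 - t)
u(Z, L) = L (u(Z, L) = 0*L + L = 0 + L = L)
-4843 + u(D(-5), (4 + 3)*B) = -4843 + (4 + 3)*(-4) = -4843 + 7*(-4) = -4843 - 28 = -4871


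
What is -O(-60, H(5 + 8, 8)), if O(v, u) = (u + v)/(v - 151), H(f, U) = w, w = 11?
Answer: -49/211 ≈ -0.23223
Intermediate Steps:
H(f, U) = 11
O(v, u) = (u + v)/(-151 + v)
-O(-60, H(5 + 8, 8)) = -(11 - 60)/(-151 - 60) = -(-49)/(-211) = -(-1)*(-49)/211 = -1*49/211 = -49/211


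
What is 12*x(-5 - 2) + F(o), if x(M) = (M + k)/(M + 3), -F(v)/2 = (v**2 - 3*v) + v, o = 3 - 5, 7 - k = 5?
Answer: -1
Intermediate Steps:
k = 2 (k = 7 - 1*5 = 7 - 5 = 2)
o = -2
F(v) = -2*v**2 + 4*v (F(v) = -2*((v**2 - 3*v) + v) = -2*(v**2 - 2*v) = -2*v**2 + 4*v)
x(M) = (2 + M)/(3 + M) (x(M) = (M + 2)/(M + 3) = (2 + M)/(3 + M))
12*x(-5 - 2) + F(o) = 12*((2 + (-5 - 2))/(3 + (-5 - 2))) + 2*(-2)*(2 - 1*(-2)) = 12*((2 - 7)/(3 - 7)) + 2*(-2)*(2 + 2) = 12*(-5/(-4)) + 2*(-2)*4 = 12*(-1/4*(-5)) - 16 = 12*(5/4) - 16 = 15 - 16 = -1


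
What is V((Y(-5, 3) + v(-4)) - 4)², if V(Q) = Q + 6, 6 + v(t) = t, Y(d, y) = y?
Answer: 25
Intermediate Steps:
v(t) = -6 + t
V(Q) = 6 + Q
V((Y(-5, 3) + v(-4)) - 4)² = (6 + ((3 + (-6 - 4)) - 4))² = (6 + ((3 - 10) - 4))² = (6 + (-7 - 4))² = (6 - 11)² = (-5)² = 25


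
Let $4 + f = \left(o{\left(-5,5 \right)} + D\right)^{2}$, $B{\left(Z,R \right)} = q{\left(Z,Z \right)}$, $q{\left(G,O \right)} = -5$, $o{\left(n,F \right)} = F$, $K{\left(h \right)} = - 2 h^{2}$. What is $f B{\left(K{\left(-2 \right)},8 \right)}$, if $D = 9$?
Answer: $-960$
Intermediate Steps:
$B{\left(Z,R \right)} = -5$
$f = 192$ ($f = -4 + \left(5 + 9\right)^{2} = -4 + 14^{2} = -4 + 196 = 192$)
$f B{\left(K{\left(-2 \right)},8 \right)} = 192 \left(-5\right) = -960$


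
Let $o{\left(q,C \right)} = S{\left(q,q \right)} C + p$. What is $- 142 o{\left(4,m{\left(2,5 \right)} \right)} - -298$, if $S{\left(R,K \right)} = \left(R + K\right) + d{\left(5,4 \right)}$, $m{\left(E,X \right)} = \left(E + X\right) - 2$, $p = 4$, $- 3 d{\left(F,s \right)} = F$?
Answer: $- \frac{14300}{3} \approx -4766.7$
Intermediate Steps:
$d{\left(F,s \right)} = - \frac{F}{3}$
$m{\left(E,X \right)} = -2 + E + X$
$S{\left(R,K \right)} = - \frac{5}{3} + K + R$ ($S{\left(R,K \right)} = \left(R + K\right) - \frac{5}{3} = \left(K + R\right) - \frac{5}{3} = - \frac{5}{3} + K + R$)
$o{\left(q,C \right)} = 4 + C \left(- \frac{5}{3} + 2 q\right)$ ($o{\left(q,C \right)} = \left(- \frac{5}{3} + q + q\right) C + 4 = \left(- \frac{5}{3} + 2 q\right) C + 4 = C \left(- \frac{5}{3} + 2 q\right) + 4 = 4 + C \left(- \frac{5}{3} + 2 q\right)$)
$- 142 o{\left(4,m{\left(2,5 \right)} \right)} - -298 = - 142 \left(4 + \frac{\left(-2 + 2 + 5\right) \left(-5 + 6 \cdot 4\right)}{3}\right) - -298 = - 142 \left(4 + \frac{1}{3} \cdot 5 \left(-5 + 24\right)\right) + 298 = - 142 \left(4 + \frac{1}{3} \cdot 5 \cdot 19\right) + 298 = - 142 \left(4 + \frac{95}{3}\right) + 298 = \left(-142\right) \frac{107}{3} + 298 = - \frac{15194}{3} + 298 = - \frac{14300}{3}$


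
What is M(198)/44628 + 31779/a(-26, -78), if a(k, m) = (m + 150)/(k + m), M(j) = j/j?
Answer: -2048559083/44628 ≈ -45903.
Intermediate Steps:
M(j) = 1
a(k, m) = (150 + m)/(k + m)
M(198)/44628 + 31779/a(-26, -78) = 1/44628 + 31779/(((150 - 78)/(-26 - 78))) = 1*(1/44628) + 31779/((72/(-104))) = 1/44628 + 31779/((-1/104*72)) = 1/44628 + 31779/(-9/13) = 1/44628 + 31779*(-13/9) = 1/44628 - 45903 = -2048559083/44628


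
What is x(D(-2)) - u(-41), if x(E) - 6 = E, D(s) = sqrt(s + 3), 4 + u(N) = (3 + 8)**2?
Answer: -110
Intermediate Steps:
u(N) = 117 (u(N) = -4 + (3 + 8)**2 = -4 + 11**2 = -4 + 121 = 117)
D(s) = sqrt(3 + s)
x(E) = 6 + E
x(D(-2)) - u(-41) = (6 + sqrt(3 - 2)) - 1*117 = (6 + sqrt(1)) - 117 = (6 + 1) - 117 = 7 - 117 = -110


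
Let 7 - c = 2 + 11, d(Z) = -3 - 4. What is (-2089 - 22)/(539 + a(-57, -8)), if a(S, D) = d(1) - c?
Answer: -2111/538 ≈ -3.9238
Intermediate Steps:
d(Z) = -7
c = -6 (c = 7 - (2 + 11) = 7 - 1*13 = 7 - 13 = -6)
a(S, D) = -1 (a(S, D) = -7 - 1*(-6) = -7 + 6 = -1)
(-2089 - 22)/(539 + a(-57, -8)) = (-2089 - 22)/(539 - 1) = -2111/538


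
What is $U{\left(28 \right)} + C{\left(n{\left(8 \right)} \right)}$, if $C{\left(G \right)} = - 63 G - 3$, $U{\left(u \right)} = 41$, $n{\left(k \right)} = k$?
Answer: $-466$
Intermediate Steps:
$C{\left(G \right)} = -3 - 63 G$
$U{\left(28 \right)} + C{\left(n{\left(8 \right)} \right)} = 41 - 507 = -466$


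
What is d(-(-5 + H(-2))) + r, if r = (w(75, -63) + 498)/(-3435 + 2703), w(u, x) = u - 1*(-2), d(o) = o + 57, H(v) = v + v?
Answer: 47737/732 ≈ 65.214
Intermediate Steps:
H(v) = 2*v
d(o) = 57 + o
w(u, x) = 2 + u (w(u, x) = u + 2 = 2 + u)
r = -575/732 (r = ((2 + 75) + 498)/(-3435 + 2703) = (77 + 498)/(-732) = 575*(-1/732) = -575/732 ≈ -0.78552)
d(-(-5 + H(-2))) + r = (57 - (-5 + 2*(-2))) - 575/732 = (57 - (-5 - 4)) - 575/732 = (57 - 1*(-9)) - 575/732 = (57 + 9) - 575/732 = 66 - 575/732 = 47737/732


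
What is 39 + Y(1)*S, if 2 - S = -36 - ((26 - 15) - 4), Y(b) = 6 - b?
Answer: 264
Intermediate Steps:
S = 45 (S = 2 - (-36 - ((26 - 15) - 4)) = 2 - (-36 - (11 - 4)) = 2 - (-36 - 1*7) = 2 - (-36 - 7) = 2 - 1*(-43) = 2 + 43 = 45)
39 + Y(1)*S = 39 + (6 - 1*1)*45 = 39 + (6 - 1)*45 = 39 + 5*45 = 39 + 225 = 264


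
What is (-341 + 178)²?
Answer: 26569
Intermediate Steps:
(-341 + 178)² = (-163)² = 26569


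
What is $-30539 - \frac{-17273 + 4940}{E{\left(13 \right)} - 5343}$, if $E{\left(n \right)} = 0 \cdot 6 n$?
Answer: $- \frac{54394070}{1781} \approx -30541.0$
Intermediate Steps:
$E{\left(n \right)} = 0$ ($E{\left(n \right)} = 0 n = 0$)
$-30539 - \frac{-17273 + 4940}{E{\left(13 \right)} - 5343} = -30539 - \frac{-17273 + 4940}{0 - 5343} = -30539 - - \frac{12333}{-5343} = -30539 - \left(-12333\right) \left(- \frac{1}{5343}\right) = -30539 - \frac{4111}{1781} = - \frac{54394070}{1781}$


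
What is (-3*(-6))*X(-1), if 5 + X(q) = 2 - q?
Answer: -36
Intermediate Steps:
X(q) = -3 - q (X(q) = -5 + (2 - q) = -3 - q)
(-3*(-6))*X(-1) = (-3*(-6))*(-3 - 1*(-1)) = 18*(-3 + 1) = 18*(-2) = -36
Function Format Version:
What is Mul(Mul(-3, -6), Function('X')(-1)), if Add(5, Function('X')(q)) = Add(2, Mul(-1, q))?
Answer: -36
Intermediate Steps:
Function('X')(q) = Add(-3, Mul(-1, q)) (Function('X')(q) = Add(-5, Add(2, Mul(-1, q))) = Add(-3, Mul(-1, q)))
Mul(Mul(-3, -6), Function('X')(-1)) = Mul(Mul(-3, -6), Add(-3, Mul(-1, -1))) = Mul(18, Add(-3, 1)) = Mul(18, -2) = -36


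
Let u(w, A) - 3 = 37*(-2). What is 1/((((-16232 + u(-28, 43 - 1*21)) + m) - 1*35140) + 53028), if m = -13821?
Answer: -1/12236 ≈ -8.1726e-5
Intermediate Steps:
u(w, A) = -71 (u(w, A) = 3 + 37*(-2) = 3 - 74 = -71)
1/((((-16232 + u(-28, 43 - 1*21)) + m) - 1*35140) + 53028) = 1/((((-16232 - 71) - 13821) - 1*35140) + 53028) = 1/(((-16303 - 13821) - 35140) + 53028) = 1/((-30124 - 35140) + 53028) = 1/(-65264 + 53028) = 1/(-12236) = -1/12236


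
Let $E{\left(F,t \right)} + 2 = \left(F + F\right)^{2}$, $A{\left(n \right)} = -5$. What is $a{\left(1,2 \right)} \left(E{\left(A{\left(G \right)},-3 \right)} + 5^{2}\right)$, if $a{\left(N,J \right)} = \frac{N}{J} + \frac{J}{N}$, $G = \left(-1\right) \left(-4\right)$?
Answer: $\frac{615}{2} \approx 307.5$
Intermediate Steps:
$G = 4$
$a{\left(N,J \right)} = \frac{J}{N} + \frac{N}{J}$
$E{\left(F,t \right)} = -2 + 4 F^{2}$ ($E{\left(F,t \right)} = -2 + \left(F + F\right)^{2} = -2 + \left(2 F\right)^{2} = -2 + 4 F^{2}$)
$a{\left(1,2 \right)} \left(E{\left(A{\left(G \right)},-3 \right)} + 5^{2}\right) = \left(\frac{2}{1} + 1 \cdot \frac{1}{2}\right) \left(\left(-2 + 4 \left(-5\right)^{2}\right) + 5^{2}\right) = \left(2 \cdot 1 + 1 \cdot \frac{1}{2}\right) \left(\left(-2 + 4 \cdot 25\right) + 25\right) = \left(2 + \frac{1}{2}\right) \left(\left(-2 + 100\right) + 25\right) = \frac{5 \left(98 + 25\right)}{2} = \frac{5}{2} \cdot 123 = \frac{615}{2}$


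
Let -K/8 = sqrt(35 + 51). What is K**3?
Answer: -44032*sqrt(86) ≈ -4.0834e+5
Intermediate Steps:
K = -8*sqrt(86) (K = -8*sqrt(35 + 51) = -8*sqrt(86) ≈ -74.189)
K**3 = (-8*sqrt(86))**3 = -44032*sqrt(86)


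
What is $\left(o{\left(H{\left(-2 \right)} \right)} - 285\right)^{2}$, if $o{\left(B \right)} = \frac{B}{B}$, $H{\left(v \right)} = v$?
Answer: $80656$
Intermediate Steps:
$o{\left(B \right)} = 1$
$\left(o{\left(H{\left(-2 \right)} \right)} - 285\right)^{2} = \left(1 - 285\right)^{2} = \left(-284\right)^{2} = 80656$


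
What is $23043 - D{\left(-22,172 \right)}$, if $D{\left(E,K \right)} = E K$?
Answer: $26827$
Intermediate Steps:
$23043 - D{\left(-22,172 \right)} = 23043 - \left(-22\right) 172 = 23043 - -3784 = 23043 + 3784 = 26827$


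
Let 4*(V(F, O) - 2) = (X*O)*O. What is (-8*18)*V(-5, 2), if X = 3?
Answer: -720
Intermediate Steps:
V(F, O) = 2 + 3*O²/4 (V(F, O) = 2 + ((3*O)*O)/4 = 2 + (3*O²)/4 = 2 + 3*O²/4)
(-8*18)*V(-5, 2) = (-8*18)*(2 + (¾)*2²) = -144*(2 + (¾)*4) = -144*(2 + 3) = -144*5 = -720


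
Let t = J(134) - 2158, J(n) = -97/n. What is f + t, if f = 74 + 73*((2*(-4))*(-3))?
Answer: -44585/134 ≈ -332.72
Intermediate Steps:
f = 1826 (f = 74 + 73*(-8*(-3)) = 74 + 73*24 = 74 + 1752 = 1826)
t = -289269/134 (t = -97/134 - 2158 = -289269/134 ≈ -2158.7)
f + t = 1826 - 289269/134 = -44585/134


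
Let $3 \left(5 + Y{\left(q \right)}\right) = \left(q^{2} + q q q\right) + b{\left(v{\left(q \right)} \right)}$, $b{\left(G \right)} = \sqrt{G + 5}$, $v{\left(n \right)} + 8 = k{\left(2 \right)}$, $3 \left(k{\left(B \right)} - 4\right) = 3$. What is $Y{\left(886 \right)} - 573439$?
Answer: $\frac{694571120}{3} + \frac{\sqrt{2}}{3} \approx 2.3152 \cdot 10^{8}$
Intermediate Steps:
$k{\left(B \right)} = 5$ ($k{\left(B \right)} = 4 + \frac{1}{3} \cdot 3 = 4 + 1 = 5$)
$v{\left(n \right)} = -3$ ($v{\left(n \right)} = -8 + 5 = -3$)
$b{\left(G \right)} = \sqrt{5 + G}$
$Y{\left(q \right)} = -5 + \frac{\sqrt{2}}{3} + \frac{q^{2}}{3} + \frac{q^{3}}{3}$ ($Y{\left(q \right)} = -5 + \frac{\left(q^{2} + q q q\right) + \sqrt{5 - 3}}{3} = -5 + \frac{\left(q^{2} + q^{2} q\right) + \sqrt{2}}{3} = -5 + \frac{\left(q^{2} + q^{3}\right) + \sqrt{2}}{3} = -5 + \frac{\sqrt{2} + q^{2} + q^{3}}{3} = -5 + \left(\frac{\sqrt{2}}{3} + \frac{q^{2}}{3} + \frac{q^{3}}{3}\right) = -5 + \frac{\sqrt{2}}{3} + \frac{q^{2}}{3} + \frac{q^{3}}{3}$)
$Y{\left(886 \right)} - 573439 = \left(-5 + \frac{\sqrt{2}}{3} + \frac{886^{2}}{3} + \frac{886^{3}}{3}\right) - 573439 = \left(-5 + \frac{\sqrt{2}}{3} + \frac{1}{3} \cdot 784996 + \frac{1}{3} \cdot 695506456\right) - 573439 = \left(-5 + \frac{\sqrt{2}}{3} + \frac{784996}{3} + \frac{695506456}{3}\right) - 573439 = \left(\frac{696291437}{3} + \frac{\sqrt{2}}{3}\right) - 573439 = \frac{694571120}{3} + \frac{\sqrt{2}}{3}$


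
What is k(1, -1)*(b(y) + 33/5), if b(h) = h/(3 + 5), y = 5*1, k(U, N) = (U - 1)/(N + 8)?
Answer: 0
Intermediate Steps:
k(U, N) = (-1 + U)/(8 + N)
y = 5
b(h) = h/8
k(1, -1)*(b(y) + 33/5) = ((-1 + 1)/(8 - 1))*((1/8)*5 + 33/5) = (0/7)*(5/8 + 33*(1/5)) = ((1/7)*0)*(5/8 + 33/5) = 0*(289/40) = 0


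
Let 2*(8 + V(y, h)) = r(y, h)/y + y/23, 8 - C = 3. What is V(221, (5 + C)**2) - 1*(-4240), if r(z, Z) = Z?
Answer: 43073653/10166 ≈ 4237.0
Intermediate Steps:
C = 5 (C = 8 - 1*3 = 8 - 3 = 5)
V(y, h) = -8 + y/46 + h/(2*y) (V(y, h) = -8 + (h/y + y/23)/2 = -8 + (y/23 + h/y)/2 = -8 + (y/46 + h/(2*y)) = -8 + y/46 + h/(2*y))
V(221, (5 + C)**2) - 1*(-4240) = (-8 + (1/46)*221 + (1/2)*(5 + 5)**2/221) - 1*(-4240) = (-8 + 221/46 + (1/2)*10**2*(1/221)) + 4240 = (-8 + 221/46 + (1/2)*100*(1/221)) + 4240 = (-8 + 221/46 + 50/221) + 4240 = -30187/10166 + 4240 = 43073653/10166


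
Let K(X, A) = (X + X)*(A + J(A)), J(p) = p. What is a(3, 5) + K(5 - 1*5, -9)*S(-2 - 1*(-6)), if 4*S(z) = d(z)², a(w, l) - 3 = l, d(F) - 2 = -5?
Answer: 8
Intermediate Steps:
d(F) = -3 (d(F) = 2 - 5 = -3)
a(w, l) = 3 + l
K(X, A) = 4*A*X (K(X, A) = (X + X)*(A + A) = (2*X)*(2*A) = 4*A*X)
S(z) = 9/4 (S(z) = (¼)*(-3)² = (¼)*9 = 9/4)
a(3, 5) + K(5 - 1*5, -9)*S(-2 - 1*(-6)) = (3 + 5) + (4*(-9)*(5 - 1*5))*(9/4) = 8 + (4*(-9)*(5 - 5))*(9/4) = 8 + (4*(-9)*0)*(9/4) = 8 + 0*(9/4) = 8 + 0 = 8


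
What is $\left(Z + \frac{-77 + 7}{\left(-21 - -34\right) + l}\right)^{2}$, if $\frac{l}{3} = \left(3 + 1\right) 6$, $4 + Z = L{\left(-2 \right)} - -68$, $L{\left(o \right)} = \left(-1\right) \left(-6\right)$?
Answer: $\frac{1382976}{289} \approx 4785.4$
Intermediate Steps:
$L{\left(o \right)} = 6$
$Z = 70$ ($Z = -4 + \left(6 - -68\right) = -4 + \left(6 + 68\right) = -4 + 74 = 70$)
$l = 72$ ($l = 3 \left(3 + 1\right) 6 = 3 \cdot 4 \cdot 6 = 3 \cdot 24 = 72$)
$\left(Z + \frac{-77 + 7}{\left(-21 - -34\right) + l}\right)^{2} = \left(70 + \frac{-77 + 7}{\left(-21 - -34\right) + 72}\right)^{2} = \left(70 - \frac{70}{\left(-21 + 34\right) + 72}\right)^{2} = \left(70 - \frac{70}{13 + 72}\right)^{2} = \left(70 - \frac{70}{85}\right)^{2} = \left(70 - \frac{14}{17}\right)^{2} = \left(\frac{1176}{17}\right)^{2} = \frac{1382976}{289}$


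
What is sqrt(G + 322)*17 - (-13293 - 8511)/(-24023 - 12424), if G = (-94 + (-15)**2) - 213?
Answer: -7268/12149 + 68*sqrt(15) ≈ 262.76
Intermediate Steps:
G = -82 (G = (-94 + 225) - 213 = 131 - 213 = -82)
sqrt(G + 322)*17 - (-13293 - 8511)/(-24023 - 12424) = sqrt(-82 + 322)*17 - (-13293 - 8511)/(-24023 - 12424) = sqrt(240)*17 - (-21804)/(-36447) = (4*sqrt(15))*17 - (-21804)*(-1)/36447 = 68*sqrt(15) - 1*7268/12149 = 68*sqrt(15) - 7268/12149 = -7268/12149 + 68*sqrt(15)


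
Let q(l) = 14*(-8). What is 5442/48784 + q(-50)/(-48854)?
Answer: 67831819/595823384 ≈ 0.11385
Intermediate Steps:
q(l) = -112
5442/48784 + q(-50)/(-48854) = 5442/48784 - 112/(-48854) = 5442*(1/48784) - 112*(-1/48854) = 2721/24392 + 56/24427 = 67831819/595823384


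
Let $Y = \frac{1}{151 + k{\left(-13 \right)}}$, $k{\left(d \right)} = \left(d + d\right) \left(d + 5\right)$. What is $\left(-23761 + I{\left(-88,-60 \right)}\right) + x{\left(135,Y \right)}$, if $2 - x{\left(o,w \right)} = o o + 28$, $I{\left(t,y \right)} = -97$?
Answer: $-42109$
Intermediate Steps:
$k{\left(d \right)} = 2 d \left(5 + d\right)$
$Y = \frac{1}{359}$ ($Y = \frac{1}{151 + 2 \left(-13\right) \left(5 - 13\right)} = \frac{1}{151 + 2 \left(-13\right) \left(-8\right)} = \frac{1}{151 + 208} = \frac{1}{359} \approx 0.0027855$)
$x{\left(o,w \right)} = -26 - o^{2}$ ($x{\left(o,w \right)} = 2 - \left(o o + 28\right) = 2 - \left(o^{2} + 28\right) = 2 - \left(28 + o^{2}\right) = -26 - o^{2}$)
$\left(-23761 + I{\left(-88,-60 \right)}\right) + x{\left(135,Y \right)} = \left(-23761 - 97\right) - 18251 = -23858 - 18251 = -42109$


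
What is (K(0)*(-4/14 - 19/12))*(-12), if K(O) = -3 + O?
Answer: -471/7 ≈ -67.286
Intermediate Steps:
(K(0)*(-4/14 - 19/12))*(-12) = ((-3 + 0)*(-4/14 - 19/12))*(-12) = -3*(-4*1/14 - 19*1/12)*(-12) = -3*(-2/7 - 19/12)*(-12) = -3*(-157/84)*(-12) = (157/28)*(-12) = -471/7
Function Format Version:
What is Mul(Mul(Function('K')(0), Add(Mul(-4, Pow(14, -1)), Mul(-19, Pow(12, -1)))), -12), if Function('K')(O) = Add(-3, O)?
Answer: Rational(-471, 7) ≈ -67.286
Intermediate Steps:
Mul(Mul(Function('K')(0), Add(Mul(-4, Pow(14, -1)), Mul(-19, Pow(12, -1)))), -12) = Mul(Mul(Add(-3, 0), Add(Mul(-4, Pow(14, -1)), Mul(-19, Pow(12, -1)))), -12) = Mul(Mul(-3, Add(Mul(-4, Rational(1, 14)), Mul(-19, Rational(1, 12)))), -12) = Mul(Mul(-3, Add(Rational(-2, 7), Rational(-19, 12))), -12) = Mul(Mul(-3, Rational(-157, 84)), -12) = Mul(Rational(157, 28), -12) = Rational(-471, 7)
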